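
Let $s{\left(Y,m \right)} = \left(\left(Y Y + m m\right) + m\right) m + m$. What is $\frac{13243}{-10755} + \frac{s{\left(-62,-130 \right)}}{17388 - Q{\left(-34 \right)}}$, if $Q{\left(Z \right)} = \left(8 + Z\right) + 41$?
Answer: $- \frac{9684310963}{62282205} \approx -155.49$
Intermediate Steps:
$Q{\left(Z \right)} = 49 + Z$
$s{\left(Y,m \right)} = m + m \left(m + Y^{2} + m^{2}\right)$ ($s{\left(Y,m \right)} = \left(\left(Y^{2} + m^{2}\right) + m\right) m + m = \left(m + Y^{2} + m^{2}\right) m + m = m \left(m + Y^{2} + m^{2}\right) + m = m + m \left(m + Y^{2} + m^{2}\right)$)
$\frac{13243}{-10755} + \frac{s{\left(-62,-130 \right)}}{17388 - Q{\left(-34 \right)}} = \frac{13243}{-10755} + \frac{\left(-130\right) \left(1 - 130 + \left(-62\right)^{2} + \left(-130\right)^{2}\right)}{17388 - \left(49 - 34\right)} = 13243 \left(- \frac{1}{10755}\right) + \frac{\left(-130\right) \left(1 - 130 + 3844 + 16900\right)}{17388 - 15} = - \frac{13243}{10755} + \frac{\left(-130\right) 20615}{17388 - 15} = - \frac{13243}{10755} - \frac{2679950}{17373} = - \frac{9684310963}{62282205}$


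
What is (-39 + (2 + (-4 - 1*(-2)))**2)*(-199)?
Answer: 7761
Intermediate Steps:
(-39 + (2 + (-4 - 1*(-2)))**2)*(-199) = (-39 + (2 + (-4 + 2))**2)*(-199) = (-39 + (2 - 2)**2)*(-199) = (-39 + 0**2)*(-199) = (-39 + 0)*(-199) = -39*(-199) = 7761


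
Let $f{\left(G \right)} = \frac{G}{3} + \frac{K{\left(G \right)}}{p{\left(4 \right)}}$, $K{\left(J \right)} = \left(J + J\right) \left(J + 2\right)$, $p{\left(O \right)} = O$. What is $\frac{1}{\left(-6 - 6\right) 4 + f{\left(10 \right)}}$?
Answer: $\frac{3}{46} \approx 0.065217$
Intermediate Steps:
$K{\left(J \right)} = 2 J \left(2 + J\right)$
$f{\left(G \right)} = \frac{G}{3} + \frac{G \left(2 + G\right)}{2}$ ($f{\left(G \right)} = \frac{G}{3} + \frac{2 G \left(2 + G\right)}{4} = G \frac{1}{3} + 2 G \left(2 + G\right) \frac{1}{4} = \frac{G}{3} + \frac{G \left(2 + G\right)}{2}$)
$\frac{1}{\left(-6 - 6\right) 4 + f{\left(10 \right)}} = \frac{1}{\left(-6 - 6\right) 4 + \frac{1}{6} \cdot 10 \left(8 + 3 \cdot 10\right)} = \frac{1}{\left(-12\right) 4 + \frac{1}{6} \cdot 10 \left(8 + 30\right)} = \frac{1}{-48 + \frac{1}{6} \cdot 10 \cdot 38} = \frac{1}{-48 + \frac{190}{3}} = \frac{1}{\frac{46}{3}} = \frac{3}{46}$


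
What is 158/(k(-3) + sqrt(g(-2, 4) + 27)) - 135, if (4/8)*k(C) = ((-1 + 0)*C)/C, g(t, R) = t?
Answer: -247/3 ≈ -82.333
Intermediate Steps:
k(C) = -2 (k(C) = 2*(((-1 + 0)*C)/C) = 2*((-C)/C) = 2*(-1) = -2)
158/(k(-3) + sqrt(g(-2, 4) + 27)) - 135 = 158/(-2 + sqrt(-2 + 27)) - 135 = 158/(-2 + sqrt(25)) - 135 = 158/(-2 + 5) - 135 = 158/3 - 135 = -247/3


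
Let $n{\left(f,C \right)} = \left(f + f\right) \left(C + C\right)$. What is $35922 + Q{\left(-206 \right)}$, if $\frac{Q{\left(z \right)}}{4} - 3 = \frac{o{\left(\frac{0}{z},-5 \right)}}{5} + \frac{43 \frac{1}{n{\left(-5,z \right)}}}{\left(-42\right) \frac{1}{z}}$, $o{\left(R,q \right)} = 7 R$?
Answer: $\frac{7546183}{210} \approx 35934.0$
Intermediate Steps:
$n{\left(f,C \right)} = 4 C f$ ($n{\left(f,C \right)} = 2 f 2 C = 4 C f$)
$Q{\left(z \right)} = \frac{2563}{210}$ ($Q{\left(z \right)} = 12 + 4 \left(\frac{7 \frac{0}{z}}{5} + \frac{43 \frac{1}{4 z \left(-5\right)}}{\left(-42\right) \frac{1}{z}}\right) = 12 + 4 \left(7 \cdot 0 \cdot \frac{1}{5} + \frac{43}{\left(-20\right) z} \left(- \frac{z}{42}\right)\right) = 12 + 4 \left(0 \cdot \frac{1}{5} + 43 \left(- \frac{1}{20 z}\right) \left(- \frac{z}{42}\right)\right) = 12 + 4 \left(0 + - \frac{43}{20 z} \left(- \frac{z}{42}\right)\right) = 12 + 4 \left(0 + \frac{43}{840}\right) = 12 + 4 \cdot \frac{43}{840} = 12 + \frac{43}{210} = \frac{2563}{210}$)
$35922 + Q{\left(-206 \right)} = 35922 + \frac{2563}{210} = \frac{7546183}{210}$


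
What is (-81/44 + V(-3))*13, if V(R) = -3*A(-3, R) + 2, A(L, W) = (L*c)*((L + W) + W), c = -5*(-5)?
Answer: -1158209/44 ≈ -26323.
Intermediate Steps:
c = 25
A(L, W) = 25*L*(L + 2*W) (A(L, W) = (L*25)*((L + W) + W) = (25*L)*(L + 2*W) = 25*L*(L + 2*W))
V(R) = -673 + 450*R (V(R) = -75*(-3)*(-3 + 2*R) + 2 = -3*(225 - 150*R) + 2 = (-675 + 450*R) + 2 = -673 + 450*R)
(-81/44 + V(-3))*13 = (-81/44 + (-673 + 450*(-3)))*13 = (-81*1/44 + (-673 - 1350))*13 = (-81/44 - 2023)*13 = -89093/44*13 = -1158209/44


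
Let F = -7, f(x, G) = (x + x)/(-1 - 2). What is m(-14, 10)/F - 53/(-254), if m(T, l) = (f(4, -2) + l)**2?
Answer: -119597/16002 ≈ -7.4739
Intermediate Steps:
f(x, G) = -2*x/3 (f(x, G) = (2*x)/(-3) = (2*x)*(-1/3) = -2*x/3)
m(T, l) = (-8/3 + l)**2 (m(T, l) = (-2/3*4 + l)**2 = (-8/3 + l)**2)
m(-14, 10)/F - 53/(-254) = ((-8 + 3*10)**2/9)/(-7) - 53/(-254) = ((-8 + 30)**2/9)*(-1/7) - 53*(-1/254) = ((1/9)*22**2)*(-1/7) + 53/254 = ((1/9)*484)*(-1/7) + 53/254 = (484/9)*(-1/7) + 53/254 = -484/63 + 53/254 = -119597/16002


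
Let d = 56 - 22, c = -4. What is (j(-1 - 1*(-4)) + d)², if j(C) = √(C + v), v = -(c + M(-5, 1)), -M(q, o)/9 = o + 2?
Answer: (34 + √34)² ≈ 1586.5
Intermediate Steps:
M(q, o) = -18 - 9*o (M(q, o) = -9*(o + 2) = -9*(2 + o) = -18 - 9*o)
v = 31 (v = -(-4 + (-18 - 9*1)) = -(-4 + (-18 - 9)) = -(-4 - 27) = -1*(-31) = 31)
d = 34
j(C) = √(31 + C) (j(C) = √(C + 31) = √(31 + C))
(j(-1 - 1*(-4)) + d)² = (√(31 + (-1 - 1*(-4))) + 34)² = (√(31 + (-1 + 4)) + 34)² = (√(31 + 3) + 34)² = (√34 + 34)² = (34 + √34)²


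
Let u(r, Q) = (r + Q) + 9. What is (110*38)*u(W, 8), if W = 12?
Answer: 121220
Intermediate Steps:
u(r, Q) = 9 + Q + r (u(r, Q) = (Q + r) + 9 = 9 + Q + r)
(110*38)*u(W, 8) = (110*38)*(9 + 8 + 12) = 4180*29 = 121220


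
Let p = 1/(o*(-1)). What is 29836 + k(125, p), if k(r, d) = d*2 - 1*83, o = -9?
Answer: 267779/9 ≈ 29753.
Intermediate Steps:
p = ⅑ (p = 1/(-9*(-1)) = 1/9 = ⅑ ≈ 0.11111)
k(r, d) = -83 + 2*d (k(r, d) = 2*d - 83 = -83 + 2*d)
29836 + k(125, p) = 29836 + (-83 + 2*(⅑)) = 29836 + (-83 + 2/9) = 29836 - 745/9 = 267779/9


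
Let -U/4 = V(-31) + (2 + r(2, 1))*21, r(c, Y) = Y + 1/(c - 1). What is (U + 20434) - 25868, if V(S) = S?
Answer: -5646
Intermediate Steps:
r(c, Y) = Y + 1/(-1 + c)
U = -212 (U = -4*(-31 + (2 + (1 - 1*1 + 1*2)/(-1 + 2))*21) = -4*(-31 + (2 + (1 - 1 + 2)/1)*21) = -4*(-31 + (2 + 1*2)*21) = -4*(-31 + (2 + 2)*21) = -4*(-31 + 4*21) = -4*(-31 + 84) = -4*53 = -212)
(U + 20434) - 25868 = (-212 + 20434) - 25868 = 20222 - 25868 = -5646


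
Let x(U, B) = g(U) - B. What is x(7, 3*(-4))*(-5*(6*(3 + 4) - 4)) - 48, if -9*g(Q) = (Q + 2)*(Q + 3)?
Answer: -428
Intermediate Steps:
g(Q) = -(2 + Q)*(3 + Q)/9 (g(Q) = -(Q + 2)*(Q + 3)/9 = -(2 + Q)*(3 + Q)/9)
x(U, B) = -⅔ - B - 5*U/9 - U²/9 (x(U, B) = (-⅔ - 5*U/9 - U²/9) - B = -⅔ - B - 5*U/9 - U²/9)
x(7, 3*(-4))*(-5*(6*(3 + 4) - 4)) - 48 = (-⅔ - 3*(-4) - 5/9*7 - ⅑*7²)*(-5*(6*(3 + 4) - 4)) - 48 = (-⅔ - 1*(-12) - 35/9 - ⅑*49)*(-5*(6*7 - 4)) - 48 = (-⅔ + 12 - 35/9 - 49/9)*(-5*(42 - 4)) - 48 = 2*(-5*38) - 48 = 2*(-190) - 48 = -380 - 48 = -428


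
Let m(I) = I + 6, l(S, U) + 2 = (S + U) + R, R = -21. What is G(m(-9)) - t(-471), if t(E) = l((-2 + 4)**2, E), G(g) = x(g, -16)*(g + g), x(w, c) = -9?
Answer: 544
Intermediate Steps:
l(S, U) = -23 + S + U (l(S, U) = -2 + ((S + U) - 21) = -2 + (-21 + S + U) = -23 + S + U)
m(I) = 6 + I
G(g) = -18*g (G(g) = -9*(g + g) = -18*g)
t(E) = -19 + E (t(E) = -23 + (-2 + 4)**2 + E = -23 + 2**2 + E = -23 + 4 + E = -19 + E)
G(m(-9)) - t(-471) = -18*(6 - 9) - (-19 - 471) = -18*(-3) - 1*(-490) = 54 + 490 = 544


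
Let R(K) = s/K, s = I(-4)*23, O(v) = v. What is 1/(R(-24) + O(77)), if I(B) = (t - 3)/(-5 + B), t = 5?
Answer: 108/8339 ≈ 0.012951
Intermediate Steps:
I(B) = 2/(-5 + B) (I(B) = (5 - 3)/(-5 + B) = 2/(-5 + B))
s = -46/9 (s = (2/(-5 - 4))*23 = (2/(-9))*23 = (2*(-1/9))*23 = -2/9*23 = -46/9 ≈ -5.1111)
R(K) = -46/(9*K)
1/(R(-24) + O(77)) = 1/(-46/9/(-24) + 77) = 1/(-46/9*(-1/24) + 77) = 1/(23/108 + 77) = 1/(8339/108) = 108/8339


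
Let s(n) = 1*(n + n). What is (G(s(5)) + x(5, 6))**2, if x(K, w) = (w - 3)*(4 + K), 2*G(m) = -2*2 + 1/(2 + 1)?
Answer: 22801/36 ≈ 633.36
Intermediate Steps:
s(n) = 2*n (s(n) = 1*(2*n) = 2*n)
G(m) = -11/6 (G(m) = (-2*2 + 1/(2 + 1))/2 = (-4 + 1/3)/2 = (1/2)*(-11/3) = -11/6)
x(K, w) = (-3 + w)*(4 + K)
(G(s(5)) + x(5, 6))**2 = (-11/6 + (-12 - 3*5 + 4*6 + 5*6))**2 = (-11/6 + (-12 - 15 + 24 + 30))**2 = (-11/6 + 27)**2 = (151/6)**2 = 22801/36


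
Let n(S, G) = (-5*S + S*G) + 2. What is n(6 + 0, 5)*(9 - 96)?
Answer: -174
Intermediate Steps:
n(S, G) = 2 - 5*S + G*S (n(S, G) = (-5*S + G*S) + 2 = 2 - 5*S + G*S)
n(6 + 0, 5)*(9 - 96) = (2 - 5*(6 + 0) + 5*(6 + 0))*(9 - 96) = (2 - 5*6 + 5*6)*(-87) = (2 - 30 + 30)*(-87) = 2*(-87) = -174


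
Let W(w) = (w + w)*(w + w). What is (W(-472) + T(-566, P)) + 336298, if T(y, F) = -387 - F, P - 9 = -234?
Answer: 1227272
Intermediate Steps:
P = -225 (P = 9 - 234 = -225)
W(w) = 4*w² (W(w) = (2*w)*(2*w) = 4*w²)
(W(-472) + T(-566, P)) + 336298 = (4*(-472)² + (-387 - 1*(-225))) + 336298 = (4*222784 + (-387 + 225)) + 336298 = (891136 - 162) + 336298 = 890974 + 336298 = 1227272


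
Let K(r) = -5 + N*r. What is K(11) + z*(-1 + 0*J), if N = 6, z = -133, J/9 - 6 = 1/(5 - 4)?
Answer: 194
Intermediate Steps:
J = 63 (J = 54 + 9/(5 - 4) = 54 + 9/1 = 54 + 9*1 = 54 + 9 = 63)
K(r) = -5 + 6*r
K(11) + z*(-1 + 0*J) = (-5 + 6*11) - 133*(-1 + 0*63) = (-5 + 66) - 133*(-1 + 0) = 61 - 133*(-1) = 61 + 133 = 194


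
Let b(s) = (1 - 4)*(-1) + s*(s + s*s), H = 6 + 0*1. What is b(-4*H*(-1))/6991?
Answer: 14403/6991 ≈ 2.0602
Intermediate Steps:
H = 6 (H = 6 + 0 = 6)
b(s) = 3 + s*(s + s**2) (b(s) = -3*(-1) + s*(s + s**2) = 3 + s*(s + s**2))
b(-4*H*(-1))/6991 = (3 + (-4*6*(-1))**2 + (-4*6*(-1))**3)/6991 = (3 + (-24*(-1))**2 + (-24*(-1))**3)*(1/6991) = (3 + 24**2 + 24**3)*(1/6991) = (3 + 576 + 13824)*(1/6991) = 14403*(1/6991) = 14403/6991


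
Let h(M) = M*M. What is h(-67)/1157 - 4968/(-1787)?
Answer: 13769819/2067559 ≈ 6.6599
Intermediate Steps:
h(M) = M²
h(-67)/1157 - 4968/(-1787) = (-67)²/1157 - 4968/(-1787) = 4489*(1/1157) - 4968*(-1/1787) = 4489/1157 + 4968/1787 = 13769819/2067559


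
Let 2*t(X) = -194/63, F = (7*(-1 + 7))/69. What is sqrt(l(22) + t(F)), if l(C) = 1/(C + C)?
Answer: 29*I*sqrt(385)/462 ≈ 1.2316*I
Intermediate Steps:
l(C) = 1/(2*C)
F = 14/23 (F = (7*6)*(1/69) = 42*(1/69) = 14/23 ≈ 0.60870)
t(X) = -97/63 (t(X) = (-194/63)/2 = (-194*1/63)/2 = (1/2)*(-194/63) = -97/63)
sqrt(l(22) + t(F)) = sqrt((1/2)/22 - 97/63) = sqrt((1/2)*(1/22) - 97/63) = sqrt(1/44 - 97/63) = sqrt(-4205/2772) = 29*I*sqrt(385)/462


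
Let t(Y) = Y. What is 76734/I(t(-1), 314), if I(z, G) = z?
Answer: -76734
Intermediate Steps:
76734/I(t(-1), 314) = 76734/(-1) = 76734*(-1) = -76734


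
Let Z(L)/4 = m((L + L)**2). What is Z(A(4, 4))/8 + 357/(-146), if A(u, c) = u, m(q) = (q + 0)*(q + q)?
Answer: 597659/146 ≈ 4093.6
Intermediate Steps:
m(q) = 2*q**2 (m(q) = q*(2*q) = 2*q**2)
Z(L) = 128*L**4 (Z(L) = 4*(2*((L + L)**2)**2) = 4*(2*((2*L)**2)**2) = 4*(2*(4*L**2)**2) = 4*(2*(16*L**4)) = 4*(32*L**4) = 128*L**4)
Z(A(4, 4))/8 + 357/(-146) = (128*4**4)/8 + 357/(-146) = (128*256)*(1/8) + 357*(-1/146) = 32768*(1/8) - 357/146 = 4096 - 357/146 = 597659/146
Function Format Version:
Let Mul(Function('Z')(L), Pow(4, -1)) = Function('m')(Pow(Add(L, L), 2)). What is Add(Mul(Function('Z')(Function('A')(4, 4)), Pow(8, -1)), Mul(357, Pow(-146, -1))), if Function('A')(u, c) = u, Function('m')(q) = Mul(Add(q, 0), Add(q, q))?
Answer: Rational(597659, 146) ≈ 4093.6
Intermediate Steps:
Function('m')(q) = Mul(2, Pow(q, 2)) (Function('m')(q) = Mul(q, Mul(2, q)) = Mul(2, Pow(q, 2)))
Function('Z')(L) = Mul(128, Pow(L, 4)) (Function('Z')(L) = Mul(4, Mul(2, Pow(Pow(Add(L, L), 2), 2))) = Mul(4, Mul(2, Pow(Pow(Mul(2, L), 2), 2))) = Mul(4, Mul(2, Pow(Mul(4, Pow(L, 2)), 2))) = Mul(4, Mul(2, Mul(16, Pow(L, 4)))) = Mul(4, Mul(32, Pow(L, 4))) = Mul(128, Pow(L, 4)))
Add(Mul(Function('Z')(Function('A')(4, 4)), Pow(8, -1)), Mul(357, Pow(-146, -1))) = Add(Mul(Mul(128, Pow(4, 4)), Pow(8, -1)), Mul(357, Pow(-146, -1))) = Add(Mul(Mul(128, 256), Rational(1, 8)), Mul(357, Rational(-1, 146))) = Add(Mul(32768, Rational(1, 8)), Rational(-357, 146)) = Add(4096, Rational(-357, 146)) = Rational(597659, 146)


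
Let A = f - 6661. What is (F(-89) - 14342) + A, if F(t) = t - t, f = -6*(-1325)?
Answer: -13053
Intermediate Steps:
f = 7950
F(t) = 0
A = 1289 (A = 7950 - 6661 = 1289)
(F(-89) - 14342) + A = (0 - 14342) + 1289 = -14342 + 1289 = -13053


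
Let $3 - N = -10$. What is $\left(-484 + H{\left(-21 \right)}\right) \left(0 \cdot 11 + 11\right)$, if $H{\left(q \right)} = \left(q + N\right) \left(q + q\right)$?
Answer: $-1628$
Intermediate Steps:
$N = 13$ ($N = 3 - -10 = 3 + 10 = 13$)
$H{\left(q \right)} = 2 q \left(13 + q\right)$ ($H{\left(q \right)} = \left(q + 13\right) \left(q + q\right) = \left(13 + q\right) 2 q = 2 q \left(13 + q\right)$)
$\left(-484 + H{\left(-21 \right)}\right) \left(0 \cdot 11 + 11\right) = \left(-484 + 2 \left(-21\right) \left(13 - 21\right)\right) \left(0 \cdot 11 + 11\right) = \left(-484 + 2 \left(-21\right) \left(-8\right)\right) \left(0 + 11\right) = \left(-484 + 336\right) 11 = \left(-148\right) 11 = -1628$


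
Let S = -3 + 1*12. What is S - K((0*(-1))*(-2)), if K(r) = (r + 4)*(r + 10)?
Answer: -31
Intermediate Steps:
S = 9 (S = -3 + 12 = 9)
K(r) = (4 + r)*(10 + r)
S - K((0*(-1))*(-2)) = 9 - (40 + ((0*(-1))*(-2))² + 14*((0*(-1))*(-2))) = 9 - (40 + (0*(-2))² + 14*(0*(-2))) = 9 - (40 + 0² + 14*0) = 9 - (40 + 0 + 0) = 9 - 1*40 = 9 - 40 = -31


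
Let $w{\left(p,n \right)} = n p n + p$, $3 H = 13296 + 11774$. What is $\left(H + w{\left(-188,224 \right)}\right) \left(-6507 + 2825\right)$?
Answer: $\frac{104107658956}{3} \approx 3.4703 \cdot 10^{10}$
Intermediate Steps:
$H = \frac{25070}{3}$ ($H = \frac{13296 + 11774}{3} = \frac{1}{3} \cdot 25070 = \frac{25070}{3} \approx 8356.7$)
$w{\left(p,n \right)} = p + p n^{2}$ ($w{\left(p,n \right)} = p n^{2} + p = p + p n^{2}$)
$\left(H + w{\left(-188,224 \right)}\right) \left(-6507 + 2825\right) = \left(\frac{25070}{3} - 188 \left(1 + 224^{2}\right)\right) \left(-6507 + 2825\right) = \left(\frac{25070}{3} - 188 \left(1 + 50176\right)\right) \left(-3682\right) = \left(\frac{25070}{3} - 9433276\right) \left(-3682\right) = \left(- \frac{28274758}{3}\right) \left(-3682\right) = \frac{104107658956}{3}$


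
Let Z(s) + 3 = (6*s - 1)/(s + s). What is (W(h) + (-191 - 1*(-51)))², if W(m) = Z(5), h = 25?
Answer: 1962801/100 ≈ 19628.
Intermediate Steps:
Z(s) = -3 + (-1 + 6*s)/(2*s) (Z(s) = -3 + (6*s - 1)/(s + s) = -3 + (-1 + 6*s)/((2*s)) = -3 + (-1 + 6*s)*(1/(2*s)) = -3 + (-1 + 6*s)/(2*s))
W(m) = -⅒ (W(m) = -½/5 = -½*⅕ = -⅒)
(W(h) + (-191 - 1*(-51)))² = (-⅒ + (-191 - 1*(-51)))² = (-⅒ + (-191 + 51))² = (-⅒ - 140)² = (-1401/10)² = 1962801/100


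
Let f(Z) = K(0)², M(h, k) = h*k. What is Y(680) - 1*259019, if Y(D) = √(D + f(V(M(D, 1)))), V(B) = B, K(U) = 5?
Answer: -259019 + √705 ≈ -2.5899e+5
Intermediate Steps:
f(Z) = 25 (f(Z) = 5² = 25)
Y(D) = √(25 + D) (Y(D) = √(D + 25) = √(25 + D))
Y(680) - 1*259019 = √(25 + 680) - 1*259019 = √705 - 259019 = -259019 + √705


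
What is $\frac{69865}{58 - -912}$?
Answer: $\frac{13973}{194} \approx 72.026$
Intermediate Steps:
$\frac{69865}{58 - -912} = \frac{69865}{58 + 912} = \frac{69865}{970} = 69865 \cdot \frac{1}{970} = \frac{13973}{194}$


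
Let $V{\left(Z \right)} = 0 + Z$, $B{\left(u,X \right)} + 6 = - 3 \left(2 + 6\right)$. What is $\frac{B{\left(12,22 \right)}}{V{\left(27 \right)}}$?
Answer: $- \frac{10}{9} \approx -1.1111$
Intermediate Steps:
$B{\left(u,X \right)} = -30$ ($B{\left(u,X \right)} = -6 - 3 \left(2 + 6\right) = -6 - 24 = -30$)
$V{\left(Z \right)} = Z$
$\frac{B{\left(12,22 \right)}}{V{\left(27 \right)}} = - \frac{30}{27} = \left(-30\right) \frac{1}{27} = - \frac{10}{9}$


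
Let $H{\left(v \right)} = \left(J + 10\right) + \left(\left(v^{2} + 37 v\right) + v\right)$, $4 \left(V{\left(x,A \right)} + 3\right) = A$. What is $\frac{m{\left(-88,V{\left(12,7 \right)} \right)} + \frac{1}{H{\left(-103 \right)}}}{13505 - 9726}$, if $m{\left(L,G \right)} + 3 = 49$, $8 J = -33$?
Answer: $\frac{2465930}{202580853} \approx 0.012173$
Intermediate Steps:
$J = - \frac{33}{8}$ ($J = \frac{1}{8} \left(-33\right) = - \frac{33}{8} \approx -4.125$)
$V{\left(x,A \right)} = -3 + \frac{A}{4}$
$m{\left(L,G \right)} = 46$ ($m{\left(L,G \right)} = -3 + 49 = 46$)
$H{\left(v \right)} = \frac{47}{8} + v^{2} + 38 v$ ($H{\left(v \right)} = \left(- \frac{33}{8} + 10\right) + \left(\left(v^{2} + 37 v\right) + v\right) = \frac{47}{8} + \left(v^{2} + 38 v\right) = \frac{47}{8} + v^{2} + 38 v$)
$\frac{m{\left(-88,V{\left(12,7 \right)} \right)} + \frac{1}{H{\left(-103 \right)}}}{13505 - 9726} = \frac{46 + \frac{1}{\frac{47}{8} + \left(-103\right)^{2} + 38 \left(-103\right)}}{13505 - 9726} = \frac{46 + \frac{1}{\frac{47}{8} + 10609 - 3914}}{3779} = \left(46 + \frac{1}{\frac{53607}{8}}\right) \frac{1}{3779} = \left(46 + \frac{8}{53607}\right) \frac{1}{3779} = \frac{2465930}{53607} \cdot \frac{1}{3779} = \frac{2465930}{202580853}$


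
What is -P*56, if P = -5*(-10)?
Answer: -2800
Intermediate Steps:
P = 50
-P*56 = -50*56 = -1*2800 = -2800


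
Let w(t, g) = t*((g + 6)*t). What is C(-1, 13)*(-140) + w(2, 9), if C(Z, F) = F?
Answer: -1760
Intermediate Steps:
w(t, g) = t²*(6 + g) (w(t, g) = t*((6 + g)*t) = t*(t*(6 + g)) = t²*(6 + g))
C(-1, 13)*(-140) + w(2, 9) = 13*(-140) + 2²*(6 + 9) = -1820 + 4*15 = -1820 + 60 = -1760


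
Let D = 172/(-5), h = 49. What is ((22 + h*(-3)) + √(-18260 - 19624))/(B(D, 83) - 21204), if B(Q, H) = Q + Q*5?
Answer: 625/107052 - 5*I*√9471/53526 ≈ 0.0058383 - 0.0090908*I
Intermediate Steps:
D = -172/5 (D = 172*(-⅕) = -172/5 ≈ -34.400)
B(Q, H) = 6*Q (B(Q, H) = Q + 5*Q = 6*Q)
((22 + h*(-3)) + √(-18260 - 19624))/(B(D, 83) - 21204) = ((22 + 49*(-3)) + √(-18260 - 19624))/(6*(-172/5) - 21204) = ((22 - 147) + √(-37884))/(-1032/5 - 21204) = (-125 + 2*I*√9471)/(-107052/5) = (-125 + 2*I*√9471)*(-5/107052) = 625/107052 - 5*I*√9471/53526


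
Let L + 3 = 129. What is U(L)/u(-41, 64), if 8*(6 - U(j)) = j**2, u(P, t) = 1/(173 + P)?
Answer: -261162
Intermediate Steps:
L = 126 (L = -3 + 129 = 126)
U(j) = 6 - j**2/8
U(L)/u(-41, 64) = (6 - 1/8*126**2)/(1/(173 - 41)) = (6 - 1/8*15876)/(1/132) = (6 - 3969/2)/(1/132) = -3957/2*132 = -261162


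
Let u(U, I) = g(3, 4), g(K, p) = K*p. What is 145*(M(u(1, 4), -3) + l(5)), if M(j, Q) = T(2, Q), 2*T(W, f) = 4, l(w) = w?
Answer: 1015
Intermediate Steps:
T(W, f) = 2 (T(W, f) = (½)*4 = 2)
u(U, I) = 12 (u(U, I) = 3*4 = 12)
M(j, Q) = 2
145*(M(u(1, 4), -3) + l(5)) = 145*(2 + 5) = 145*7 = 1015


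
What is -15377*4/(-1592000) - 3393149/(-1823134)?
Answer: 689253816759/362803666000 ≈ 1.8998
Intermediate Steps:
-15377*4/(-1592000) - 3393149/(-1823134) = -61508*(-1/1592000) - 3393149*(-1/1823134) = 15377/398000 + 3393149/1823134 = 689253816759/362803666000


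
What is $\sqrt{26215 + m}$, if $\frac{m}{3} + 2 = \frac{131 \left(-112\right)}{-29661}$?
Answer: $\frac{\sqrt{2562147384785}}{9887} \approx 161.9$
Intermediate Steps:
$m = - \frac{44650}{9887}$ ($m = -6 + 3 \frac{131 \left(-112\right)}{-29661} = -6 + 3 \left(\left(-14672\right) \left(- \frac{1}{29661}\right)\right) = -6 + 3 \cdot \frac{14672}{29661} = -6 + \frac{14672}{9887} = - \frac{44650}{9887} \approx -4.516$)
$\sqrt{26215 + m} = \sqrt{26215 - \frac{44650}{9887}} = \sqrt{\frac{259143055}{9887}} = \frac{\sqrt{2562147384785}}{9887}$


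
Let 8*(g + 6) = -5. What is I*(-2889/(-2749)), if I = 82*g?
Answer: -6277797/10996 ≈ -570.92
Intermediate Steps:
g = -53/8 (g = -6 + (⅛)*(-5) = -6 - 5/8 = -53/8 ≈ -6.6250)
I = -2173/4 (I = 82*(-53/8) = -2173/4 ≈ -543.25)
I*(-2889/(-2749)) = -(-6277797)/(4*(-2749)) = -(-6277797)*(-1)/(4*2749) = -2173/4*2889/2749 = -6277797/10996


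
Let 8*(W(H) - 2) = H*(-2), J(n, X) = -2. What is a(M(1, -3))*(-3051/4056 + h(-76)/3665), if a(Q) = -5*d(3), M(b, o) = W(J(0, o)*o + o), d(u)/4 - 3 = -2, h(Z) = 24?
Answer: 3694857/247754 ≈ 14.913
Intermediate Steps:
d(u) = 4 (d(u) = 12 + 4*(-2) = 12 - 8 = 4)
W(H) = 2 - H/4 (W(H) = 2 + (H*(-2))/8 = 2 + (-2*H)/8 = 2 - H/4)
M(b, o) = 2 + o/4 (M(b, o) = 2 - (-2*o + o)/4 = 2 - (-1)*o/4 = 2 + o/4)
a(Q) = -20 (a(Q) = -5*4 = -20)
a(M(1, -3))*(-3051/4056 + h(-76)/3665) = -20*(-3051/4056 + 24/3665) = -20*(-3051*1/4056 + 24*(1/3665)) = -20*(-1017/1352 + 24/3665) = -20*(-3694857/4955080) = 3694857/247754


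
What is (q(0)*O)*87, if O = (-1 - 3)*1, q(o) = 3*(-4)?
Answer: 4176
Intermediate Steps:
q(o) = -12
O = -4 (O = -4*1 = -4)
(q(0)*O)*87 = -12*(-4)*87 = 48*87 = 4176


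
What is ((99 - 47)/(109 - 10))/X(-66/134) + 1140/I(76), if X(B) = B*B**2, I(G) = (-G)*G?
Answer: -1241981821/270389988 ≈ -4.5933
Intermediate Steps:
I(G) = -G**2
X(B) = B**3
((99 - 47)/(109 - 10))/X(-66/134) + 1140/I(76) = ((99 - 47)/(109 - 10))/((-66/134)**3) + 1140/((-1*76**2)) = (52/99)/((-66*1/134)**3) + 1140/((-1*5776)) = (52*(1/99))/((-33/67)**3) + 1140/(-5776) = 52/(99*(-35937/300763)) + 1140*(-1/5776) = (52/99)*(-300763/35937) - 15/76 = -15639676/3557763 - 15/76 = -1241981821/270389988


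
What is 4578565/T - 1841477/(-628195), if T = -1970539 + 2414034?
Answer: 738583496458/55720268305 ≈ 13.255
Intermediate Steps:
T = 443495
4578565/T - 1841477/(-628195) = 4578565/443495 - 1841477/(-628195) = 4578565*(1/443495) - 1841477*(-1/628195) = 915713/88699 + 1841477/628195 = 738583496458/55720268305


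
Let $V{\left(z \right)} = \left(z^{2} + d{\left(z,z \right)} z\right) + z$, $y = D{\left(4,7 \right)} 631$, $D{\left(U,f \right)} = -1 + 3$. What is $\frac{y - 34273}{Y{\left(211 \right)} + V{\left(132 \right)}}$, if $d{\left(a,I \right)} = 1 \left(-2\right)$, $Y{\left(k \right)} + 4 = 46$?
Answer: $- \frac{33011}{17334} \approx -1.9044$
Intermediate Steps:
$Y{\left(k \right)} = 42$ ($Y{\left(k \right)} = -4 + 46 = 42$)
$D{\left(U,f \right)} = 2$
$y = 1262$ ($y = 2 \cdot 631 = 1262$)
$d{\left(a,I \right)} = -2$
$V{\left(z \right)} = z^{2} - z$ ($V{\left(z \right)} = \left(z^{2} - 2 z\right) + z = z^{2} - z$)
$\frac{y - 34273}{Y{\left(211 \right)} + V{\left(132 \right)}} = \frac{1262 - 34273}{42 + 132 \left(-1 + 132\right)} = - \frac{33011}{42 + 132 \cdot 131} = - \frac{33011}{42 + 17292} = - \frac{33011}{17334}$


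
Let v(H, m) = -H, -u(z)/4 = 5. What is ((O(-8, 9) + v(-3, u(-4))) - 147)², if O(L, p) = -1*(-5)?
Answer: 19321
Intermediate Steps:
u(z) = -20 (u(z) = -4*5 = -20)
O(L, p) = 5
((O(-8, 9) + v(-3, u(-4))) - 147)² = ((5 - 1*(-3)) - 147)² = ((5 + 3) - 147)² = (8 - 147)² = (-139)² = 19321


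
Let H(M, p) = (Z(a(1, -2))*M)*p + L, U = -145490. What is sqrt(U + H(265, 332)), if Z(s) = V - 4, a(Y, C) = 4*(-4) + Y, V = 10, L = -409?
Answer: sqrt(381981) ≈ 618.05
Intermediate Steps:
a(Y, C) = -16 + Y
Z(s) = 6 (Z(s) = 10 - 4 = 6)
H(M, p) = -409 + 6*M*p (H(M, p) = (6*M)*p - 409 = 6*M*p - 409 = -409 + 6*M*p)
sqrt(U + H(265, 332)) = sqrt(-145490 + (-409 + 6*265*332)) = sqrt(-145490 + (-409 + 527880)) = sqrt(-145490 + 527471) = sqrt(381981)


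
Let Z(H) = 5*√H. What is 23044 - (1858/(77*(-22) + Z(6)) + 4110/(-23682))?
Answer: 130503767525801/5662930621 + 4645*√6/1434743 ≈ 23045.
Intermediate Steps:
23044 - (1858/(77*(-22) + Z(6)) + 4110/(-23682)) = 23044 - (1858/(77*(-22) + 5*√6) + 4110/(-23682)) = 23044 - (1858/(-1694 + 5*√6) + 4110*(-1/23682)) = 23044 - (1858/(-1694 + 5*√6) - 685/3947) = 23044 - (-685/3947 + 1858/(-1694 + 5*√6)) = 23044 + (685/3947 - 1858/(-1694 + 5*√6)) = 90955353/3947 - 1858/(-1694 + 5*√6)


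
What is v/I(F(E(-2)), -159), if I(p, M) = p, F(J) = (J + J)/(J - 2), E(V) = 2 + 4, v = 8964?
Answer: 2988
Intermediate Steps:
E(V) = 6
F(J) = 2*J/(-2 + J) (F(J) = (2*J)/(-2 + J) = 2*J/(-2 + J))
v/I(F(E(-2)), -159) = 8964/((2*6/(-2 + 6))) = 8964/((2*6/4)) = 8964/((2*6*(¼))) = 8964/3 = 8964*(⅓) = 2988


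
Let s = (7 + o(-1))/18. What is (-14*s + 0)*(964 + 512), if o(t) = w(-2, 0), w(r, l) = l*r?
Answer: -8036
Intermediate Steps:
o(t) = 0 (o(t) = 0*(-2) = 0)
s = 7/18 (s = (7 + 0)/18 = 7*(1/18) = 7/18 ≈ 0.38889)
(-14*s + 0)*(964 + 512) = (-14*7/18 + 0)*(964 + 512) = (-49/9 + 0)*1476 = -49/9*1476 = -8036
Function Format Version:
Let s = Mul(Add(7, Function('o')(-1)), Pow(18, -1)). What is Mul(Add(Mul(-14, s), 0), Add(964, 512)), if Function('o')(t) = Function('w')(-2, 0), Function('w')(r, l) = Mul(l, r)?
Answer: -8036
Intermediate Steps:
Function('o')(t) = 0 (Function('o')(t) = Mul(0, -2) = 0)
s = Rational(7, 18) (s = Mul(Add(7, 0), Pow(18, -1)) = Mul(7, Rational(1, 18)) = Rational(7, 18) ≈ 0.38889)
Mul(Add(Mul(-14, s), 0), Add(964, 512)) = Mul(Add(Mul(-14, Rational(7, 18)), 0), Add(964, 512)) = Mul(Add(Rational(-49, 9), 0), 1476) = Mul(Rational(-49, 9), 1476) = -8036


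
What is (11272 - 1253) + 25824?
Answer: 35843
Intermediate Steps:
(11272 - 1253) + 25824 = 10019 + 25824 = 35843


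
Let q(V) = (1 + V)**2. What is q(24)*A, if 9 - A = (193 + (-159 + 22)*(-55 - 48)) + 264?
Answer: -9099375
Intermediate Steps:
A = -14559 (A = 9 - ((193 + (-159 + 22)*(-55 - 48)) + 264) = 9 - ((193 - 137*(-103)) + 264) = 9 - ((193 + 14111) + 264) = 9 - (14304 + 264) = 9 - 1*14568 = 9 - 14568 = -14559)
q(24)*A = (1 + 24)**2*(-14559) = 25**2*(-14559) = 625*(-14559) = -9099375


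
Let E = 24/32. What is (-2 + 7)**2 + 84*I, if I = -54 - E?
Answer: -4574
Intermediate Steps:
E = 3/4 (E = 24*(1/32) = 3/4 ≈ 0.75000)
I = -219/4 (I = -54 - 1*3/4 = -54 - 3/4 = -219/4 ≈ -54.750)
(-2 + 7)**2 + 84*I = (-2 + 7)**2 + 84*(-219/4) = 5**2 - 4599 = 25 - 4599 = -4574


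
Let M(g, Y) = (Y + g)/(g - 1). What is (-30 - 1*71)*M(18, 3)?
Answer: -2121/17 ≈ -124.76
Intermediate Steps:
M(g, Y) = (Y + g)/(-1 + g)
(-30 - 1*71)*M(18, 3) = (-30 - 1*71)*((3 + 18)/(-1 + 18)) = (-30 - 71)*(21/17) = -101*21/17 = -2121/17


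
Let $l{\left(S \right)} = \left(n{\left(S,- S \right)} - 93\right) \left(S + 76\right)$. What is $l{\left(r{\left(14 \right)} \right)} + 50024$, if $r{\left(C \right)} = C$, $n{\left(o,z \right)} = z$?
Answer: $40394$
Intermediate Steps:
$l{\left(S \right)} = \left(-93 - S\right) \left(76 + S\right)$ ($l{\left(S \right)} = \left(- S - 93\right) \left(S + 76\right) = \left(-93 - S\right) \left(76 + S\right)$)
$l{\left(r{\left(14 \right)} \right)} + 50024 = \left(-7068 - 14^{2} - 2366\right) + 50024 = \left(-7068 - 196 - 2366\right) + 50024 = -9630 + 50024 = 40394$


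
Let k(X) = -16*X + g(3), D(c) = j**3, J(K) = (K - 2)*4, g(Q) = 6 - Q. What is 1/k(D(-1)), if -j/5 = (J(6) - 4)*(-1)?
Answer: -1/3455997 ≈ -2.8935e-7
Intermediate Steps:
J(K) = -8 + 4*K (J(K) = (-2 + K)*4 = -8 + 4*K)
j = 60 (j = -5*((-8 + 4*6) - 4)*(-1) = -5*((-8 + 24) - 4)*(-1) = -5*(16 - 4)*(-1) = -60*(-1) = -5*(-12) = 60)
D(c) = 216000 (D(c) = 60**3 = 216000)
k(X) = 3 - 16*X (k(X) = -16*X + (6 - 1*3) = -16*X + (6 - 3) = -16*X + 3 = 3 - 16*X)
1/k(D(-1)) = 1/(3 - 16*216000) = 1/(3 - 3456000) = 1/(-3455997) = -1/3455997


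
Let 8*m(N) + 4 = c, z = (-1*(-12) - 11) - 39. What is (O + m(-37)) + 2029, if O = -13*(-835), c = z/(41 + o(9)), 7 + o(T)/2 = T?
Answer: 2319011/180 ≈ 12883.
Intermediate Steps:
o(T) = -14 + 2*T
z = -38 (z = (12 - 11) - 39 = 1 - 39 = -38)
c = -38/45 (c = -38/(41 + (-14 + 2*9)) = -38/(41 + (-14 + 18)) = -38/(41 + 4) = -38/45 ≈ -0.84444)
O = 10855
m(N) = -109/180 (m(N) = -½ + (⅛)*(-38/45) = -½ - 19/180 = -109/180)
(O + m(-37)) + 2029 = (10855 - 109/180) + 2029 = 1953791/180 + 2029 = 2319011/180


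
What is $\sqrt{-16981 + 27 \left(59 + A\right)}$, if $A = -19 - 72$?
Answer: $i \sqrt{17845} \approx 133.59 i$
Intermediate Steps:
$A = -91$ ($A = -19 - 72 = -91$)
$\sqrt{-16981 + 27 \left(59 + A\right)} = \sqrt{-16981 + 27 \left(59 - 91\right)} = \sqrt{-16981 + 27 \left(-32\right)} = \sqrt{-16981 - 864} = \sqrt{-17845} = i \sqrt{17845}$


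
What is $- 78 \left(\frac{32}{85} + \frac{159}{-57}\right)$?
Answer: $\frac{303966}{1615} \approx 188.21$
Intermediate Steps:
$- 78 \left(\frac{32}{85} + \frac{159}{-57}\right) = - 78 \left(32 \cdot \frac{1}{85} + 159 \left(- \frac{1}{57}\right)\right) = - 78 \left(\frac{32}{85} - \frac{53}{19}\right) = \left(-78\right) \left(- \frac{3897}{1615}\right) = \frac{303966}{1615}$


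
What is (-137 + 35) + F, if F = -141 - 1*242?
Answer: -485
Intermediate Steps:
F = -383 (F = -141 - 242 = -383)
(-137 + 35) + F = (-137 + 35) - 383 = -102 - 383 = -485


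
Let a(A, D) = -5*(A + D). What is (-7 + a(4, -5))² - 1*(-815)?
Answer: 819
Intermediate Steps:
a(A, D) = -5*A - 5*D
(-7 + a(4, -5))² - 1*(-815) = (-7 + (-5*4 - 5*(-5)))² - 1*(-815) = (-7 + (-20 + 25))² + 815 = (-7 + 5)² + 815 = (-2)² + 815 = 4 + 815 = 819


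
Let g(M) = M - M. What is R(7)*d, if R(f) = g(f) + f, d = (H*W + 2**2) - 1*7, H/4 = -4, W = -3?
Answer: 315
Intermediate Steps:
H = -16 (H = 4*(-4) = -16)
d = 45 (d = (-16*(-3) + 2**2) - 1*7 = (48 + 4) - 7 = 52 - 7 = 45)
g(M) = 0
R(f) = f (R(f) = 0 + f = f)
R(7)*d = 7*45 = 315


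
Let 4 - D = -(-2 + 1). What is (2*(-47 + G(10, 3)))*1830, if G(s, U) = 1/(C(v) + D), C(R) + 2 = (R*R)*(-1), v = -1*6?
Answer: -1204872/7 ≈ -1.7212e+5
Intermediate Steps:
v = -6
C(R) = -2 - R² (C(R) = -2 + (R*R)*(-1) = -2 + R²*(-1) = -2 - R²)
D = 3 (D = 4 - (-1)*(-2 + 1) = 4 - (-1)*(-1) = 4 - 1*1 = 4 - 1 = 3)
G(s, U) = -1/35 (G(s, U) = 1/((-2 - 1*(-6)²) + 3) = 1/((-2 - 1*36) + 3) = 1/((-2 - 36) + 3) = 1/(-38 + 3) = 1/(-35) = -1/35)
(2*(-47 + G(10, 3)))*1830 = (2*(-47 - 1/35))*1830 = (2*(-1646/35))*1830 = -3292/35*1830 = -1204872/7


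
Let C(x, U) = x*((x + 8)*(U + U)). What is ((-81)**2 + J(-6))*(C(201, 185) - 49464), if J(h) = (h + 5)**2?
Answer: 101670748692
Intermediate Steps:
C(x, U) = 2*U*x*(8 + x) (C(x, U) = x*((8 + x)*(2*U)) = x*(2*U*(8 + x)) = 2*U*x*(8 + x))
J(h) = (5 + h)**2
((-81)**2 + J(-6))*(C(201, 185) - 49464) = ((-81)**2 + (5 - 6)**2)*(2*185*201*(8 + 201) - 49464) = (6561 + (-1)**2)*(2*185*201*209 - 49464) = (6561 + 1)*(15543330 - 49464) = 6562*15493866 = 101670748692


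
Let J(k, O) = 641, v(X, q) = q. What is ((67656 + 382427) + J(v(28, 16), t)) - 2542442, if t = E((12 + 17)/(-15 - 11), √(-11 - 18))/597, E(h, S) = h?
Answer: -2091718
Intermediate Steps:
t = -29/15522 (t = ((12 + 17)/(-15 - 11))/597 = (29/(-26))*(1/597) = (29*(-1/26))*(1/597) = -29/26*1/597 = -29/15522 ≈ -0.0018683)
((67656 + 382427) + J(v(28, 16), t)) - 2542442 = ((67656 + 382427) + 641) - 2542442 = (450083 + 641) - 2542442 = 450724 - 2542442 = -2091718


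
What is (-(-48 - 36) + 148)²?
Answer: 53824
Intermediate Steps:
(-(-48 - 36) + 148)² = (-1*(-84) + 148)² = (84 + 148)² = 232² = 53824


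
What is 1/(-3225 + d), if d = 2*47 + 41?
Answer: -1/3090 ≈ -0.00032362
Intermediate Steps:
d = 135 (d = 94 + 41 = 135)
1/(-3225 + d) = 1/(-3225 + 135) = 1/(-3090) = -1/3090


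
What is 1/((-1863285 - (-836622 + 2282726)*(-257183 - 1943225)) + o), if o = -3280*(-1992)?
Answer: 1/3182023480907 ≈ 3.1427e-13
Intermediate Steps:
o = 6533760
1/((-1863285 - (-836622 + 2282726)*(-257183 - 1943225)) + o) = 1/((-1863285 - (-836622 + 2282726)*(-257183 - 1943225)) + 6533760) = 1/((-1863285 - 1446104*(-2200408)) + 6533760) = 1/((-1863285 - 1*(-3182018810432)) + 6533760) = 1/((-1863285 + 3182018810432) + 6533760) = 1/(3182016947147 + 6533760) = 1/3182023480907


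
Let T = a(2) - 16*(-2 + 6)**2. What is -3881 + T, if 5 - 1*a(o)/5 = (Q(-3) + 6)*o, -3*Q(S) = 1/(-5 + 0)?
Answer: -12518/3 ≈ -4172.7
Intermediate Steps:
Q(S) = 1/15 (Q(S) = -1/(3*(-5 + 0)) = -1/3/(-5) = -1/3*(-1/5) = 1/15)
a(o) = 25 - 91*o/3 (a(o) = 25 - 5*(1/15 + 6)*o = 25 - 91*o/3)
T = -875/3 (T = (25 - 91/3*2) - 16*(-2 + 6)**2 = (25 - 182/3) - 16*4**2 = -107/3 - 16*16 = -107/3 - 256 = -875/3 ≈ -291.67)
-3881 + T = -3881 - 875/3 = -12518/3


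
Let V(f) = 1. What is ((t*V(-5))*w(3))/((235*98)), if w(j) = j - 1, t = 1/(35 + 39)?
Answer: 1/852110 ≈ 1.1736e-6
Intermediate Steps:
t = 1/74 ≈ 0.013514
w(j) = -1 + j
((t*V(-5))*w(3))/((235*98)) = (((1/74)*1)*(-1 + 3))/((235*98)) = ((1/74)*2)/23030 = (1/37)*(1/23030) = 1/852110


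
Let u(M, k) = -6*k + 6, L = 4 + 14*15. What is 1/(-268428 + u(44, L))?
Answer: -1/269706 ≈ -3.7077e-6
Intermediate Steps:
L = 214 (L = 4 + 210 = 214)
u(M, k) = 6 - 6*k
1/(-268428 + u(44, L)) = 1/(-268428 + (6 - 6*214)) = 1/(-268428 + (6 - 1284)) = 1/(-268428 - 1278) = 1/(-269706) = -1/269706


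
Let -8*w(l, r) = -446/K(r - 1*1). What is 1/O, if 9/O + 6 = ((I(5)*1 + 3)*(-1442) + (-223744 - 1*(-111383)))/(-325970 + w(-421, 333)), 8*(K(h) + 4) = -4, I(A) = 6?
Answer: -10983332/17603049 ≈ -0.62395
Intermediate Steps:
K(h) = -9/2 (K(h) = -4 + (⅛)*(-4) = -4 - ½ = -9/2)
w(l, r) = -223/18 (w(l, r) = -(-223)/(4*(-9/2)) = -(-223)*(-2)/(4*9) = -⅛*892/9 = -223/18)
O = -17603049/10983332 (O = 9/(-6 + ((6*1 + 3)*(-1442) + (-223744 - 1*(-111383)))/(-325970 - 223/18)) = 9/(-6 + ((6 + 3)*(-1442) + (-223744 + 111383))/(-5867683/18)) = 9/(-6 + (9*(-1442) - 112361)*(-18/5867683)) = 9/(-6 + (-12978 - 112361)*(-18/5867683)) = 9/(-6 - 125339*(-18/5867683)) = 9/(-6 + 2256102/5867683) = 9/(-32949996/5867683) = 9*(-5867683/32949996) = -17603049/10983332 ≈ -1.6027)
1/O = 1/(-17603049/10983332) = -10983332/17603049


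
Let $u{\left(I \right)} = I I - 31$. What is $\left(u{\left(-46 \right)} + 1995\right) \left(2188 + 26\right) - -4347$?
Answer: $9037467$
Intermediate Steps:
$u{\left(I \right)} = -31 + I^{2}$ ($u{\left(I \right)} = I^{2} - 31 = -31 + I^{2}$)
$\left(u{\left(-46 \right)} + 1995\right) \left(2188 + 26\right) - -4347 = \left(\left(-31 + \left(-46\right)^{2}\right) + 1995\right) \left(2188 + 26\right) - -4347 = \left(\left(-31 + 2116\right) + 1995\right) 2214 + 4347 = \left(2085 + 1995\right) 2214 + 4347 = 4080 \cdot 2214 + 4347 = 9033120 + 4347 = 9037467$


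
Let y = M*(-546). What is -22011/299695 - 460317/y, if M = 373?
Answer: 311123513/142273390 ≈ 2.1868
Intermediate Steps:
y = -203658 (y = 373*(-546) = -203658)
-22011/299695 - 460317/y = -22011/299695 - 460317/(-203658) = -22011*1/299695 - 460317*(-1/203658) = -2001/27245 + 11803/5222 = 311123513/142273390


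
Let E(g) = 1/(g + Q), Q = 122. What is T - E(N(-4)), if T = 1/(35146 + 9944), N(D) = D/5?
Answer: -18737/2277045 ≈ -0.0082286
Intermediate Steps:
N(D) = D/5 (N(D) = D*(⅕) = D/5)
T = 1/45090 ≈ 2.2178e-5
E(g) = 1/(122 + g) (E(g) = 1/(g + 122) = 1/(122 + g))
T - E(N(-4)) = 1/45090 - 1/(122 + (⅕)*(-4)) = 1/45090 - 1/(122 - ⅘) = 1/45090 - 1/606/5 = 1/45090 - 1*5/606 = 1/45090 - 5/606 = -18737/2277045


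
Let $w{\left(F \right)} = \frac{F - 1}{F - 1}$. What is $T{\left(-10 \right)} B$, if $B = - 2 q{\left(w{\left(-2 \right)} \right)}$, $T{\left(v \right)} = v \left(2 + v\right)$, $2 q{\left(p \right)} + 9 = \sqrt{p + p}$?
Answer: $720 - 80 \sqrt{2} \approx 606.86$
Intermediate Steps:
$w{\left(F \right)} = 1$ ($w{\left(F \right)} = \frac{F + \left(-3 + 2\right)}{-1 + F} = \frac{F - 1}{-1 + F} = \frac{-1 + F}{-1 + F} = 1$)
$q{\left(p \right)} = - \frac{9}{2} + \frac{\sqrt{2} \sqrt{p}}{2}$ ($q{\left(p \right)} = - \frac{9}{2} + \frac{\sqrt{p + p}}{2} = - \frac{9}{2} + \frac{\sqrt{2 p}}{2} = - \frac{9}{2} + \frac{\sqrt{2} \sqrt{p}}{2}$)
$B = 9 - \sqrt{2}$ ($B = - 2 \left(- \frac{9}{2} + \frac{\sqrt{2} \sqrt{1}}{2}\right) = - 2 \left(- \frac{9}{2} + \frac{1}{2} \sqrt{2} \cdot 1\right) = - 2 \left(- \frac{9}{2} + \frac{\sqrt{2}}{2}\right) = 9 - \sqrt{2} \approx 7.5858$)
$T{\left(-10 \right)} B = - 10 \left(2 - 10\right) \left(9 - \sqrt{2}\right) = \left(-10\right) \left(-8\right) \left(9 - \sqrt{2}\right) = 80 \left(9 - \sqrt{2}\right) = 720 - 80 \sqrt{2}$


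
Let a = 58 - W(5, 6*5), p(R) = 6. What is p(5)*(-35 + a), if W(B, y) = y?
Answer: -42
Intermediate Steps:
a = 28 (a = 58 - 6*5 = 58 - 1*30 = 58 - 30 = 28)
p(5)*(-35 + a) = 6*(-35 + 28) = 6*(-7) = -42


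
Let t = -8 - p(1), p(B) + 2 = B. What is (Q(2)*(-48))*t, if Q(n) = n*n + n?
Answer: 2016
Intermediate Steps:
p(B) = -2 + B
t = -7 (t = -8 - (-2 + 1) = -8 - 1*(-1) = -8 + 1 = -7)
Q(n) = n + n**2 (Q(n) = n**2 + n = n + n**2)
(Q(2)*(-48))*t = ((2*(1 + 2))*(-48))*(-7) = ((2*3)*(-48))*(-7) = (6*(-48))*(-7) = -288*(-7) = 2016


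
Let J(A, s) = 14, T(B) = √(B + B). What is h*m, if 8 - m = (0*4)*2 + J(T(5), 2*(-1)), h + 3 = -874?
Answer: 5262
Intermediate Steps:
h = -877 (h = -3 - 874 = -877)
T(B) = √2*√B (T(B) = √(2*B) = √2*√B)
m = -6 (m = 8 - ((0*4)*2 + 14) = 8 - (0*2 + 14) = 8 - (0 + 14) = 8 - 1*14 = 8 - 14 = -6)
h*m = -877*(-6) = 5262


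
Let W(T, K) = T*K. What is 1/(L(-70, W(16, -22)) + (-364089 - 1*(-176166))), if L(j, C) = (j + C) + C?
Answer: -1/188697 ≈ -5.2995e-6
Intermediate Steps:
W(T, K) = K*T
L(j, C) = j + 2*C (L(j, C) = (C + j) + C = j + 2*C)
1/(L(-70, W(16, -22)) + (-364089 - 1*(-176166))) = 1/((-70 + 2*(-22*16)) + (-364089 - 1*(-176166))) = 1/((-70 + 2*(-352)) + (-364089 + 176166)) = 1/((-70 - 704) - 187923) = 1/(-774 - 187923) = 1/(-188697) = -1/188697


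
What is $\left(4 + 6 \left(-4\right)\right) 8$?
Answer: $-160$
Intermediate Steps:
$\left(4 + 6 \left(-4\right)\right) 8 = \left(4 - 24\right) 8 = \left(-20\right) 8 = -160$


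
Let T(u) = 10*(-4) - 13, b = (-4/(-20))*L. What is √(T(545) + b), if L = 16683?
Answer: √82090/5 ≈ 57.303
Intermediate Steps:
b = 16683/5 (b = -4/(-20)*16683 = -4*(-1/20)*16683 = (⅕)*16683 = 16683/5 ≈ 3336.6)
T(u) = -53 (T(u) = -40 - 13 = -53)
√(T(545) + b) = √(-53 + 16683/5) = √(16418/5) = √82090/5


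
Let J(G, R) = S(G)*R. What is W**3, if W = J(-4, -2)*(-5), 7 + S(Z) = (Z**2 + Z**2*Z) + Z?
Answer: -205379000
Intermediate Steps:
S(Z) = -7 + Z + Z**2 + Z**3 (S(Z) = -7 + ((Z**2 + Z**2*Z) + Z) = -7 + ((Z**2 + Z**3) + Z) = -7 + (Z + Z**2 + Z**3) = -7 + Z + Z**2 + Z**3)
J(G, R) = R*(-7 + G + G**2 + G**3) (J(G, R) = (-7 + G + G**2 + G**3)*R = R*(-7 + G + G**2 + G**3))
W = -590 (W = -2*(-7 - 4 + (-4)**2 + (-4)**3)*(-5) = -2*(-7 - 4 + 16 - 64)*(-5) = -2*(-59)*(-5) = 118*(-5) = -590)
W**3 = (-590)**3 = -205379000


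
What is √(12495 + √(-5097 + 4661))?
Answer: √(12495 + 2*I*√109) ≈ 111.78 + 0.0934*I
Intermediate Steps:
√(12495 + √(-5097 + 4661)) = √(12495 + √(-436)) = √(12495 + 2*I*√109)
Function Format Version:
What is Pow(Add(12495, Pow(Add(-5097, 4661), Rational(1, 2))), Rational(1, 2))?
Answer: Pow(Add(12495, Mul(2, I, Pow(109, Rational(1, 2)))), Rational(1, 2)) ≈ Add(111.78, Mul(0.0934, I))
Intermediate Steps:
Pow(Add(12495, Pow(Add(-5097, 4661), Rational(1, 2))), Rational(1, 2)) = Pow(Add(12495, Pow(-436, Rational(1, 2))), Rational(1, 2)) = Pow(Add(12495, Mul(2, I, Pow(109, Rational(1, 2)))), Rational(1, 2))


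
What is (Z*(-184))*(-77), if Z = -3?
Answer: -42504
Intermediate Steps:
(Z*(-184))*(-77) = -3*(-184)*(-77) = 552*(-77) = -42504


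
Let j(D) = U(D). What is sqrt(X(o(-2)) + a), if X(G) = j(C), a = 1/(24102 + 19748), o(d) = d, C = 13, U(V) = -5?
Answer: 3*I*sqrt(42729194)/8770 ≈ 2.2361*I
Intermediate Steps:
a = 1/43850 ≈ 2.2805e-5
j(D) = -5
X(G) = -5
sqrt(X(o(-2)) + a) = sqrt(-5 + 1/43850) = sqrt(-219249/43850) = 3*I*sqrt(42729194)/8770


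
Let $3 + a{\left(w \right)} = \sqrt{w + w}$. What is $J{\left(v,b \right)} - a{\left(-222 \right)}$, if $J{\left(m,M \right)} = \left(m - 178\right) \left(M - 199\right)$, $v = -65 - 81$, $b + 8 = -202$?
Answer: $132519 - 2 i \sqrt{111} \approx 1.3252 \cdot 10^{5} - 21.071 i$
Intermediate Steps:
$b = -210$ ($b = -8 - 202 = -210$)
$a{\left(w \right)} = -3 + \sqrt{2} \sqrt{w}$ ($a{\left(w \right)} = -3 + \sqrt{w + w} = -3 + \sqrt{2 w} = -3 + \sqrt{2} \sqrt{w}$)
$v = -146$ ($v = -65 - 81 = -146$)
$J{\left(m,M \right)} = \left(-199 + M\right) \left(-178 + m\right)$ ($J{\left(m,M \right)} = \left(-178 + m\right) \left(-199 + M\right) = \left(-199 + M\right) \left(-178 + m\right)$)
$J{\left(v,b \right)} - a{\left(-222 \right)} = \left(35422 - -29054 - -37380 - -30660\right) - \left(-3 + \sqrt{2} \sqrt{-222}\right) = \left(35422 + 29054 + 37380 + 30660\right) - \left(-3 + \sqrt{2} i \sqrt{222}\right) = 132516 - \left(-3 + 2 i \sqrt{111}\right) = 132516 + \left(3 - 2 i \sqrt{111}\right) = 132519 - 2 i \sqrt{111}$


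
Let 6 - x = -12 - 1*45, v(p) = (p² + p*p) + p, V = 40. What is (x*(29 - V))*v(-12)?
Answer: -191268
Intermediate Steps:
v(p) = p + 2*p² (v(p) = (p² + p²) + p = 2*p² + p = p + 2*p²)
x = 63 (x = 6 - (-12 - 1*45) = 6 - (-12 - 45) = 6 - 1*(-57) = 6 + 57 = 63)
(x*(29 - V))*v(-12) = (63*(29 - 1*40))*(-12*(1 + 2*(-12))) = (63*(29 - 40))*(-12*(1 - 24)) = (63*(-11))*(-12*(-23)) = -693*276 = -191268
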